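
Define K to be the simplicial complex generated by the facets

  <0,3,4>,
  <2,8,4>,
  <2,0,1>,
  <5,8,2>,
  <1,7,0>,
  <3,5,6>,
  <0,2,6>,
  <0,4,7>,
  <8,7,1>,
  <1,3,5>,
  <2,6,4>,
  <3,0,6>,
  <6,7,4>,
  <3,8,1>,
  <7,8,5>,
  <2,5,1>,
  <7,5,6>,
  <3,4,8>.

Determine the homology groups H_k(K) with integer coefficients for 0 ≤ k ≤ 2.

Order the vertices as 0 < 1 < 2 < 3 < 4 < 5 < 6 < 7 < 8. Listing each simplex with vertices in this order, K has dimension 2 with simplices:

  0-simplices (9): [0], [1], [2], [3], [4], [5], [6], [7], [8]
  1-simplices (27): (27 of them)
  2-simplices (18): [0,1,2], [0,1,7], [0,2,6], [0,3,4], [0,3,6], [0,4,7], [1,2,5], [1,3,5], [1,3,8], [1,7,8], [2,4,6], [2,4,8], [2,5,8], [3,4,8], [3,5,6], [4,6,7], [5,6,7], [5,7,8]

Hence C_0 ≅ Z^9, C_1 ≅ Z^27, C_2 ≅ Z^18.

Boundary ∂_1: C_1 → C_0 maps an edge to its endpoints' difference, ∂[p,q] = q − p. For instance
  ∂[2,4] = [4] − [2].
This gives a 9×27 integer matrix of rank 8; reducing to Smith normal form yields diagonal entries (1,1,1,1,1,1,1,1).

Boundary ∂_2: C_2 → C_1 sends each 2-simplex [p,q,r] to [q,r] − [p,r] + [p,q]. For instance
  ∂[5,7,8] = [7,8] − [5,8] + [5,7],
  ∂[0,1,2] = [1,2] − [0,2] + [0,1].
The resulting 27×18 matrix has rank 18, and its Smith normal form has invariant factors (1,1,1,1,1,1,1,1,1,1,1,1,1,1,1,1,1,2).

From H_k ≅ ker(∂_k) / im(∂_{k+1}) we obtain:

  H_0: rank C_0 − rank ∂_1 = 9 − 8 = 1, and the invariant factors of ∂_1 are all 1, so H_0 = Z.
  H_1: rank ker ∂_1 − rank ∂_2 = (27 − 8) − 18 = 1, and ∂_2 has invariant factor 2 > 1, so H_1 = Z ⊕ Z/2.
  H_2: rank ker ∂_2 − rank ∂_3 = (18 − 18) − 0 = 0, and there is no ∂_3, so H_2 = 0.

As a check, the Euler characteristic is 9 − 27 + 18 = 0, which agrees with 1 − 1 + 0 = 0.
(K is a triangulation of the Klein bottle.)

H_0 ≅ Z,  H_1 ≅ Z ⊕ Z/2,  H_2 = 0.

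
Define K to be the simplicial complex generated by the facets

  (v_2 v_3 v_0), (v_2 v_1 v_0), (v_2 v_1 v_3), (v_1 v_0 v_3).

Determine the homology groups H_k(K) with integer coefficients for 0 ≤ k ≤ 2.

H_0 ≅ Z,  H_1 = 0,  H_2 ≅ Z.

We work with the vertex ordering v_0 < v_1 < v_2 < v_3. The simplices of K, each written with vertices in increasing order, are:

  0-simplices (4): [v_0], [v_1], [v_2], [v_3]
  1-simplices (6): [v_0,v_1], [v_0,v_2], [v_0,v_3], [v_1,v_2], [v_1,v_3], [v_2,v_3]
  2-simplices (4): [v_0,v_1,v_2], [v_0,v_1,v_3], [v_0,v_2,v_3], [v_1,v_2,v_3]

Hence C_0 ≅ Z^4, C_1 ≅ Z^6, C_2 ≅ Z^4.

Boundary ∂_1: C_1 → C_0 maps an edge to its endpoints' difference, ∂[p,q] = q − p.
The resulting 4×6 matrix has rank 3, and its Smith normal form has invariant factors (1,1,1).

The boundary map ∂_2: C_2 → C_1 maps a triangle to the signed sum of its edges. For instance
  ∂[v_0,v_1,v_3] = [v_1,v_3] − [v_0,v_3] + [v_0,v_1],
  ∂[v_0,v_1,v_2] = [v_1,v_2] − [v_0,v_2] + [v_0,v_1].
The 6×4 boundary matrix has rank 3 and Smith normal form diag(1,1,1).

Now H_k = ker ∂_k / im ∂_{k+1}, so:

  H_0: rank C_0 − rank ∂_1 = 4 − 3 = 1, and the invariant factors of ∂_1 are all 1, so H_0 = Z.
  H_1: rank ker ∂_1 − rank ∂_2 = (6 − 3) − 3 = 0, and the invariant factors of ∂_2 are all 1, so H_1 = 0.
  H_2: rank ker ∂_2 − rank ∂_3 = (4 − 3) − 0 = 1, and there is no ∂_3, so H_2 = Z.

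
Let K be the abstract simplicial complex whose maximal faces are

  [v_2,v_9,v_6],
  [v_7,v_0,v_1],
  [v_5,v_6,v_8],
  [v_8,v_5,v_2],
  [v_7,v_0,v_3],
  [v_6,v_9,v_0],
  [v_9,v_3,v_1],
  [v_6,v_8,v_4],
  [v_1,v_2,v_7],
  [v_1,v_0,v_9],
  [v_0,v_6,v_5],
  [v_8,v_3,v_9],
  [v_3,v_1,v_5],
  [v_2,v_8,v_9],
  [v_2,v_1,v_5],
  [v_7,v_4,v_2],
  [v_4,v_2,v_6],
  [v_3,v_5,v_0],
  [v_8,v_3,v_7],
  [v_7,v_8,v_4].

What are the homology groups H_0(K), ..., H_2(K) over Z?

We work with the vertex ordering v_0 < v_1 < v_2 < v_3 < v_4 < v_5 < v_6 < v_7 < v_8 < v_9. The simplices of K, each written with vertices in increasing order, are:

  0-simplices (10): [v_0], [v_1], [v_2], [v_3], [v_4], [v_5], [v_6], [v_7], [v_8], [v_9]
  1-simplices (30): (30 of them)
  2-simplices (20): (20 of them)

giving chain groups C_0 ≅ Z^10, C_1 ≅ Z^30, C_2 ≅ Z^20.

Boundary ∂_1: C_1 → C_0 is given by ∂[p,q] = [q] − [p]. For instance
  ∂[v_2,v_4] = [v_4] − [v_2].
As a 10×30 matrix over Z this has rank 9, with invariant factors (1,1,1,1,1,1,1,1,1).

Boundary ∂_2: C_2 → C_1 acts by ∂[p,q,r] = [q,r] − [p,r] + [p,q]. For instance
  ∂[v_0,v_6,v_9] = [v_6,v_9] − [v_0,v_9] + [v_0,v_6],
  ∂[v_3,v_8,v_9] = [v_8,v_9] − [v_3,v_9] + [v_3,v_8].
This gives a 30×20 integer matrix of rank 20; reducing to Smith normal form yields diagonal entries (1,1,1,1,1,1,1,1,1,1,1,1,1,1,1,1,1,1,1,2).

From H_k ≅ ker(∂_k) / im(∂_{k+1}) we obtain:

  H_0: rank C_0 − rank ∂_1 = 10 − 9 = 1, and the invariant factors of ∂_1 are all 1, so H_0 = Z.
  H_1: rank ker ∂_1 − rank ∂_2 = (30 − 9) − 20 = 1, and ∂_2 has invariant factor 2 > 1, so H_1 = Z ⊕ Z/2Z.
  H_2: rank ker ∂_2 − rank ∂_3 = (20 − 20) − 0 = 0, and there is no ∂_3, so H_2 = 0.

As a check, the Euler characteristic is 10 − 30 + 20 = 0, which agrees with 1 − 1 + 0 = 0.
(K is a triangulation of the Klein bottle.)

H_0 = Z,  H_1 = Z ⊕ Z/2Z,  H_2 = 0.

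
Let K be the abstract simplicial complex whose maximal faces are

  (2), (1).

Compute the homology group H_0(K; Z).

H_0 = Z^2.

We work with the vertex ordering 1 < 2. The simplices of K, each written with vertices in increasing order, are:

  0-simplices (2): [1], [2]

giving chain groups C_0 ≅ Z^2.

Computing H_k = (kernel of ∂_k) / (image of ∂_{k+1}):

  H_0: rank C_0 − rank ∂_1 = 2 − 0 = 2, and there is no ∂_1, so H_0 = Z^2.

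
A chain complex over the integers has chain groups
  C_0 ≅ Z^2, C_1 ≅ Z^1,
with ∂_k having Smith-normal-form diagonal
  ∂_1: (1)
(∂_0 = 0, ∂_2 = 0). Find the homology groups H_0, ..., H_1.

H_0: b_0 = 2 − 0 − 1 = 1; torsion from ∂_1 factors > 1: none. So H_0 ≅ Z.
H_1: b_1 = 1 − 1 − 0 = 0; torsion from ∂_2 factors > 1: none. So H_1 ≅ 0.

H_0 ≅ Z,  H_1 = 0.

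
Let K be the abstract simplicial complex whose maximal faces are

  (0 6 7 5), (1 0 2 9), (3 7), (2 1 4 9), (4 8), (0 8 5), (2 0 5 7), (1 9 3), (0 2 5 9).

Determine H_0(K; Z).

H_0 ≅ Z.

We work with the vertex ordering 0 < 1 < 2 < 3 < 4 < 5 < 6 < 7 < 8 < 9. The simplices of K, each written with vertices in increasing order, are:

  0-simplices (10): [0], [1], [2], [3], [4], [5], [6], [7], [8], [9]
  1-simplices (24): (24 of them)
  2-simplices (18): [0,1,2], [0,1,9], [0,2,5], [0,2,7], [0,2,9], [0,5,6], [0,5,7], [0,5,8], [0,5,9], [0,6,7], [1,2,4], [1,2,9], [1,3,9], [1,4,9], [2,4,9], [2,5,7], [2,5,9], [5,6,7]
  3-simplices (5): [0,1,2,9], [0,2,5,7], [0,2,5,9], [0,5,6,7], [1,2,4,9]

giving chain groups C_0 ≅ Z^10, C_1 ≅ Z^24, C_2 ≅ Z^18, C_3 ≅ Z^5.

The boundary map ∂_1: C_1 → C_0 maps an edge to its endpoints' difference, ∂[p,q] = q − p.
The 10×24 boundary matrix has rank 9 and Smith normal form diag(1,1,1,1,1,1,1,1,1).

Boundary ∂_2: C_2 → C_1 maps a triangle to the signed sum of its edges. For instance
  ∂[1,4,9] = [4,9] − [1,9] + [1,4],
  ∂[0,6,7] = [6,7] − [0,7] + [0,6].
As a 24×18 matrix over Z this has rank 13, with invariant factors (1,1,1,1,1,1,1,1,1,1,1,1,1).

∂_3: C_3 → C_2 sends each 3-simplex σ to the alternating sum Σ_i (−1)^i (σ with its i-th vertex removed). For instance
  ∂[0,2,5,9] = [2,5,9] − [0,5,9] + [0,2,9] − [0,2,5],
  ∂[0,5,6,7] = [5,6,7] − [0,6,7] + [0,5,7] − [0,5,6].
This gives a 18×5 integer matrix of rank 5; reducing to Smith normal form yields diagonal entries (1,1,1,1,1).

Reading off H_k = ker ∂_k / im ∂_{k+1}:

  H_0: rank C_0 − rank ∂_1 = 10 − 9 = 1, and the invariant factors of ∂_1 are all 1, so H_0 = Z.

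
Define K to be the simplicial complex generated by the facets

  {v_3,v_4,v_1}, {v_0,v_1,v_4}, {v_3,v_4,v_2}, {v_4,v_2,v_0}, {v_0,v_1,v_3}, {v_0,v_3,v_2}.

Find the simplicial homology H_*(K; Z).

H_0 ≅ Z,  H_1 = 0,  H_2 ≅ Z.

Take the total order v_0 < v_1 < v_2 < v_3 < v_4 on the vertex set. Then K (dimension 2) consists of the simplices:

  0-simplices (5): [v_0], [v_1], [v_2], [v_3], [v_4]
  1-simplices (9): [v_0,v_1], [v_0,v_2], [v_0,v_3], [v_0,v_4], [v_1,v_3], [v_1,v_4], [v_2,v_3], [v_2,v_4], [v_3,v_4]
  2-simplices (6): [v_0,v_1,v_3], [v_0,v_1,v_4], [v_0,v_2,v_3], [v_0,v_2,v_4], [v_1,v_3,v_4], [v_2,v_3,v_4]

giving chain groups C_0 ≅ Z^5, C_1 ≅ Z^9, C_2 ≅ Z^6.

Boundary ∂_1: C_1 → C_0 is given by ∂[p,q] = [q] − [p].
As a 5×9 matrix over Z this has rank 4, with invariant factors (1,1,1,1).

Boundary ∂_2: C_2 → C_1 sends each 2-simplex [p,q,r] to [q,r] − [p,r] + [p,q]. For instance
  ∂[v_0,v_1,v_3] = [v_1,v_3] − [v_0,v_3] + [v_0,v_1],
  ∂[v_1,v_3,v_4] = [v_3,v_4] − [v_1,v_4] + [v_1,v_3].
This gives a 9×6 integer matrix of rank 5; reducing to Smith normal form yields diagonal entries (1,1,1,1,1).

Now H_k = ker ∂_k / im ∂_{k+1}, so:

  H_0: rank C_0 − rank ∂_1 = 5 − 4 = 1, and the invariant factors of ∂_1 are all 1, so H_0 ≅ Z.
  H_1: rank ker ∂_1 − rank ∂_2 = (9 − 4) − 5 = 0, and the invariant factors of ∂_2 are all 1, so H_1 ≅ 0.
  H_2: rank ker ∂_2 − rank ∂_3 = (6 − 5) − 0 = 1, and there is no ∂_3, so H_2 ≅ Z.

As a check, the Euler characteristic is 5 − 9 + 6 = 2, which agrees with 1 − 0 + 1 = 2.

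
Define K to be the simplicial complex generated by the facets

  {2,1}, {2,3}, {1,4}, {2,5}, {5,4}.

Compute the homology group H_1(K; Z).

H_1 ≅ Z.

Fix the vertex order 1 < 2 < 3 < 4 < 5 and write every simplex with vertices in increasing order. Then dim K = 1 and the simplices of K are:

  0-simplices (5): [1], [2], [3], [4], [5]
  1-simplices (5): [1,2], [1,4], [2,3], [2,5], [4,5]

Hence C_0 ≅ Z^5, C_1 ≅ Z^5.

The boundary map ∂_1: C_1 → C_0 is given by ∂[p,q] = [q] − [p].
This gives a 5×5 integer matrix of rank 4; reducing to Smith normal form yields diagonal entries (1,1,1,1).

Reading off H_k = ker ∂_k / im ∂_{k+1}:

  H_1: rank ker ∂_1 − rank ∂_2 = (5 − 4) − 0 = 1, and there is no ∂_2, so H_1 = Z.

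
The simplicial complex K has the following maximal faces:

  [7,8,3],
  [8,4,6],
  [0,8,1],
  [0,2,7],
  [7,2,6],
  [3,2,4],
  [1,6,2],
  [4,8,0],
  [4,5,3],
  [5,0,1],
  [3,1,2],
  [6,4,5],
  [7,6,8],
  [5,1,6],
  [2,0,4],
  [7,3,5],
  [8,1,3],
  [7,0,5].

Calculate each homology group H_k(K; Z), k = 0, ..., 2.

K has 9 vertices, 27 edges, 18 triangles.
rank ∂_0 = 0, rank ∂_1 = 8 ⇒ b_0 = 9 − 0 − 8 = 1; all invariant factors of ∂_1 are 1 so no torsion. So H_0 ≅ Z.
rank ∂_1 = 8, rank ∂_2 = 17 ⇒ b_1 = 27 − 8 − 17 = 2; all invariant factors of ∂_2 are 1 so no torsion. So H_1 ≅ Z^2.
rank ∂_2 = 17, rank ∂_3 = 0 ⇒ b_2 = 18 − 17 − 0 = 1. So H_2 ≅ Z.

H_0 = Z,  H_1 = Z^2,  H_2 = Z.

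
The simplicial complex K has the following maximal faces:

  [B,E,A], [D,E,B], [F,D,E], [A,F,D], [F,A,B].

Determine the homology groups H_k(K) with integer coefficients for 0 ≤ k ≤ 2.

K has 5 vertices, 10 edges, 5 triangles.
rank ∂_0 = 0, rank ∂_1 = 4 ⇒ b_0 = 5 − 0 − 4 = 1; all invariant factors of ∂_1 are 1 so no torsion. So H_0 ≅ Z.
rank ∂_1 = 4, rank ∂_2 = 5 ⇒ b_1 = 10 − 4 − 5 = 1; all invariant factors of ∂_2 are 1 so no torsion. So H_1 ≅ Z.
rank ∂_2 = 5, rank ∂_3 = 0 ⇒ b_2 = 5 − 5 − 0 = 0. So H_2 ≅ 0.

H_0 = Z,  H_1 = Z,  H_2 = 0.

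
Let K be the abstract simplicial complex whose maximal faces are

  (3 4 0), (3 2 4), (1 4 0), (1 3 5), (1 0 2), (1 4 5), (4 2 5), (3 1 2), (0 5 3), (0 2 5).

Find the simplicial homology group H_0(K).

H_0 = Z.

Fix the vertex order 0 < 1 < 2 < 3 < 4 < 5 and write every simplex with vertices in increasing order. Then dim K = 2 and the simplices of K are:

  0-simplices (6): [0], [1], [2], [3], [4], [5]
  1-simplices (15): [0,1], [0,2], [0,3], [0,4], [0,5], [1,2], [1,3], [1,4], [1,5], [2,3], [2,4], [2,5], [3,4], [3,5], [4,5]
  2-simplices (10): [0,1,2], [0,1,4], [0,2,5], [0,3,4], [0,3,5], [1,2,3], [1,3,5], [1,4,5], [2,3,4], [2,4,5]

so the chain groups are C_0 ≅ Z^6, C_1 ≅ Z^15, C_2 ≅ Z^10.

Boundary ∂_1: C_1 → C_0 sends each edge [p,q] (with p < q) to q − p.
As a 6×15 matrix over Z this has rank 5, with invariant factors (1,1,1,1,1).

The boundary map ∂_2: C_2 → C_1 sends each 2-simplex [p,q,r] to [q,r] − [p,r] + [p,q]. For instance
  ∂[0,2,5] = [2,5] − [0,5] + [0,2],
  ∂[2,3,4] = [3,4] − [2,4] + [2,3].
This gives a 15×10 integer matrix of rank 10; reducing to Smith normal form yields diagonal entries (1,1,1,1,1,1,1,1,1,2).

Reading off H_k = ker ∂_k / im ∂_{k+1}:

  H_0: rank C_0 − rank ∂_1 = 6 − 5 = 1, and the invariant factors of ∂_1 are all 1, so H_0 ≅ Z.

(K is a triangulation of the real projective plane RP^2.)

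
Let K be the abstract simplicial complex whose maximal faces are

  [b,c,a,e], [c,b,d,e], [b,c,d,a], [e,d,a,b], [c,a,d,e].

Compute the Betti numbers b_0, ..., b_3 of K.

K has 5 vertices, 10 edges, 10 triangles, 5 3-simplices.
rank ∂_0 = 0, rank ∂_1 = 4 ⇒ b_0 = 5 − 0 − 4 = 1; all invariant factors of ∂_1 are 1 so no torsion. So H_0 = Z.
rank ∂_1 = 4, rank ∂_2 = 6 ⇒ b_1 = 10 − 4 − 6 = 0; all invariant factors of ∂_2 are 1 so no torsion. So H_1 = 0.
rank ∂_2 = 6, rank ∂_3 = 4 ⇒ b_2 = 10 − 6 − 4 = 0; all invariant factors of ∂_3 are 1 so no torsion. So H_2 = 0.
rank ∂_3 = 4, rank ∂_4 = 0 ⇒ b_3 = 5 − 4 − 0 = 1. So H_3 = Z.

b_0 = 1, b_1 = 0, b_2 = 0, b_3 = 1.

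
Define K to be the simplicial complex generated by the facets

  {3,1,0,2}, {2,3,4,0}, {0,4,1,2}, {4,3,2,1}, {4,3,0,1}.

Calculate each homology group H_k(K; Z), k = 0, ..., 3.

H_0 = Z,  H_1 = 0,  H_2 = 0,  H_3 = Z.

Take the total order 0 < 1 < 2 < 3 < 4 on the vertex set. Then K (dimension 3) consists of the simplices:

  0-simplices (5): [0], [1], [2], [3], [4]
  1-simplices (10): [0,1], [0,2], [0,3], [0,4], [1,2], [1,3], [1,4], [2,3], [2,4], [3,4]
  2-simplices (10): [0,1,2], [0,1,3], [0,1,4], [0,2,3], [0,2,4], [0,3,4], [1,2,3], [1,2,4], [1,3,4], [2,3,4]
  3-simplices (5): [0,1,2,3], [0,1,2,4], [0,1,3,4], [0,2,3,4], [1,2,3,4]

Hence C_0 ≅ Z^5, C_1 ≅ Z^10, C_2 ≅ Z^10, C_3 ≅ Z^5.

The boundary map ∂_1: C_1 → C_0 sends each edge [p,q] (with p < q) to q − p. For instance
  ∂[0,4] = [4] − [0].
The 5×10 boundary matrix has rank 4 and Smith normal form diag(1,1,1,1).

Boundary ∂_2: C_2 → C_1 sends each 2-simplex [p,q,r] to [q,r] − [p,r] + [p,q]. For instance
  ∂[1,2,4] = [2,4] − [1,4] + [1,2],
  ∂[0,2,4] = [2,4] − [0,4] + [0,2].
The resulting 10×10 matrix has rank 6, and its Smith normal form has invariant factors (1,1,1,1,1,1).

Boundary ∂_3: C_3 → C_2 sends each 3-simplex σ to the alternating sum Σ_i (−1)^i (σ with its i-th vertex removed). For instance
  ∂[0,2,3,4] = [2,3,4] − [0,3,4] + [0,2,4] − [0,2,3],
  ∂[1,2,3,4] = [2,3,4] − [1,3,4] + [1,2,4] − [1,2,3].
The 10×5 boundary matrix has rank 4 and Smith normal form diag(1,1,1,1).

Now H_k = ker ∂_k / im ∂_{k+1}, so:

  H_0: rank C_0 − rank ∂_1 = 5 − 4 = 1, and the invariant factors of ∂_1 are all 1, so H_0 ≅ Z.
  H_1: rank ker ∂_1 − rank ∂_2 = (10 − 4) − 6 = 0, and the invariant factors of ∂_2 are all 1, so H_1 ≅ 0.
  H_2: rank ker ∂_2 − rank ∂_3 = (10 − 6) − 4 = 0, and the invariant factors of ∂_3 are all 1, so H_2 ≅ 0.
  H_3: rank ker ∂_3 − rank ∂_4 = (5 − 4) − 0 = 1, and there is no ∂_4, so H_3 ≅ Z.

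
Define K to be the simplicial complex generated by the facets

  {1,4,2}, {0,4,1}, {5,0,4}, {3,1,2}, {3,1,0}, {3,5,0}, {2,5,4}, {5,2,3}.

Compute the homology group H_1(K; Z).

Fix the vertex order 0 < 1 < 2 < 3 < 4 < 5 and write every simplex with vertices in increasing order. Then dim K = 2 and the simplices of K are:

  0-simplices (6): [0], [1], [2], [3], [4], [5]
  1-simplices (12): [0,1], [0,3], [0,4], [0,5], [1,2], [1,3], [1,4], [2,3], [2,4], [2,5], [3,5], [4,5]
  2-simplices (8): [0,1,3], [0,1,4], [0,3,5], [0,4,5], [1,2,3], [1,2,4], [2,3,5], [2,4,5]

so the chain groups are C_0 ≅ Z^6, C_1 ≅ Z^12, C_2 ≅ Z^8.

∂_1: C_1 → C_0 maps an edge to its endpoints' difference, ∂[p,q] = q − p.
The resulting 6×12 matrix has rank 5, and its Smith normal form has invariant factors (1,1,1,1,1).

∂_2: C_2 → C_1 maps a triangle to the signed sum of its edges. For instance
  ∂[1,2,3] = [2,3] − [1,3] + [1,2],
  ∂[0,1,3] = [1,3] − [0,3] + [0,1].
The resulting 12×8 matrix has rank 7, and its Smith normal form has invariant factors (1,1,1,1,1,1,1).

Reading off H_k = ker ∂_k / im ∂_{k+1}:

  H_1: rank ker ∂_1 − rank ∂_2 = (12 − 5) − 7 = 0, and the invariant factors of ∂_2 are all 1, so H_1 = 0.

(K is a triangulation of the 2-sphere S^2.)

H_1 = 0.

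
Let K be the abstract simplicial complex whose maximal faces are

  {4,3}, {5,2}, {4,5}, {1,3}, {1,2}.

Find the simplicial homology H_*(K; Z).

We work with the vertex ordering 1 < 2 < 3 < 4 < 5. The simplices of K, each written with vertices in increasing order, are:

  0-simplices (5): [1], [2], [3], [4], [5]
  1-simplices (5): [1,2], [1,3], [2,5], [3,4], [4,5]

so the chain groups are C_0 ≅ Z^5, C_1 ≅ Z^5.

∂_1: C_1 → C_0 maps an edge to its endpoints' difference, ∂[p,q] = q − p.
The 5×5 boundary matrix has rank 4 and Smith normal form diag(1,1,1,1).

From H_k ≅ ker(∂_k) / im(∂_{k+1}) we obtain:

  H_0: rank C_0 − rank ∂_1 = 5 − 4 = 1, and the invariant factors of ∂_1 are all 1, so H_0 = Z.
  H_1: rank ker ∂_1 − rank ∂_2 = (5 − 4) − 0 = 1, and there is no ∂_2, so H_1 = Z.

H_0 ≅ Z,  H_1 ≅ Z.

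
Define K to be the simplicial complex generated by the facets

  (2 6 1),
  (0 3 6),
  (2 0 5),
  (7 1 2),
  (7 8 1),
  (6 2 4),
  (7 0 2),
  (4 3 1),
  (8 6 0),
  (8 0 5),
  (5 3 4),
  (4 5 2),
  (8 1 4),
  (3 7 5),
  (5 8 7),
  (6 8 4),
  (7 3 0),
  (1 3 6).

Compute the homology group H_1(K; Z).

Take the total order 0 < 1 < 2 < 3 < 4 < 5 < 6 < 7 < 8 on the vertex set. Then K (dimension 2) consists of the simplices:

  0-simplices (9): [0], [1], [2], [3], [4], [5], [6], [7], [8]
  1-simplices (27): (27 of them)
  2-simplices (18): [0,2,5], [0,2,7], [0,3,6], [0,3,7], [0,5,8], [0,6,8], [1,2,6], [1,2,7], [1,3,4], [1,3,6], [1,4,8], [1,7,8], [2,4,5], [2,4,6], [3,4,5], [3,5,7], [4,6,8], [5,7,8]

Hence C_0 ≅ Z^9, C_1 ≅ Z^27, C_2 ≅ Z^18.

The boundary map ∂_1: C_1 → C_0 maps an edge to its endpoints' difference, ∂[p,q] = q − p.
The resulting 9×27 matrix has rank 8, and its Smith normal form has invariant factors (1,1,1,1,1,1,1,1).

Boundary ∂_2: C_2 → C_1 acts by ∂[p,q,r] = [q,r] − [p,r] + [p,q]. For instance
  ∂[1,4,8] = [4,8] − [1,8] + [1,4],
  ∂[0,5,8] = [5,8] − [0,8] + [0,5].
As a 27×18 matrix over Z this has rank 18, with invariant factors (1,1,1,1,1,1,1,1,1,1,1,1,1,1,1,1,1,2).

From H_k ≅ ker(∂_k) / im(∂_{k+1}) we obtain:

  H_1: rank ker ∂_1 − rank ∂_2 = (27 − 8) − 18 = 1, and ∂_2 has invariant factor 2 > 1, so H_1 = Z ⊕ Z/2Z.

H_1 ≅ Z ⊕ Z/2Z.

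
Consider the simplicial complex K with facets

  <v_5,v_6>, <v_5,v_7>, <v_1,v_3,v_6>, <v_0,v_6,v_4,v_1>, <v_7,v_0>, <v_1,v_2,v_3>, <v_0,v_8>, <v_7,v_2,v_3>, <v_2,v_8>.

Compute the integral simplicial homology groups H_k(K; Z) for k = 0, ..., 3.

H_0 = Z,  H_1 = Z^3,  H_2 = 0,  H_3 = 0.

Order the vertices as v_0 < v_1 < v_2 < v_3 < v_4 < v_5 < v_6 < v_7 < v_8. Listing each simplex with vertices in this order, K has dimension 3 with simplices:

  0-simplices (9): [v_0], [v_1], [v_2], [v_3], [v_4], [v_5], [v_6], [v_7], [v_8]
  1-simplices (17): (17 of them)
  2-simplices (7): [v_0,v_1,v_4], [v_0,v_1,v_6], [v_0,v_4,v_6], [v_1,v_2,v_3], [v_1,v_3,v_6], [v_1,v_4,v_6], [v_2,v_3,v_7]
  3-simplices (1): [v_0,v_1,v_4,v_6]

giving chain groups C_0 ≅ Z^9, C_1 ≅ Z^17, C_2 ≅ Z^7, C_3 ≅ Z^1.

Boundary ∂_1: C_1 → C_0 maps an edge to its endpoints' difference, ∂[p,q] = q − p. For instance
  ∂[v_1,v_4] = [v_4] − [v_1].
The resulting 9×17 matrix has rank 8, and its Smith normal form has invariant factors (1,1,1,1,1,1,1,1).

∂_2: C_2 → C_1 sends each 2-simplex [p,q,r] to [q,r] − [p,r] + [p,q]. For instance
  ∂[v_1,v_3,v_6] = [v_3,v_6] − [v_1,v_6] + [v_1,v_3],
  ∂[v_0,v_4,v_6] = [v_4,v_6] − [v_0,v_6] + [v_0,v_4].
The resulting 17×7 matrix has rank 6, and its Smith normal form has invariant factors (1,1,1,1,1,1).

Boundary ∂_3: C_3 → C_2 sends each 3-simplex σ to the alternating sum Σ_i (−1)^i (σ with its i-th vertex removed). For instance
  ∂[v_0,v_1,v_4,v_6] = [v_1,v_4,v_6] − [v_0,v_4,v_6] + [v_0,v_1,v_6] − [v_0,v_1,v_4].
As a 7×1 matrix over Z this has rank 1, with invariant factors (1).

From H_k ≅ ker(∂_k) / im(∂_{k+1}) we obtain:

  H_0: rank C_0 − rank ∂_1 = 9 − 8 = 1, and the invariant factors of ∂_1 are all 1, so H_0 = Z.
  H_1: rank ker ∂_1 − rank ∂_2 = (17 − 8) − 6 = 3, and the invariant factors of ∂_2 are all 1, so H_1 = Z^3.
  H_2: rank ker ∂_2 − rank ∂_3 = (7 − 6) − 1 = 0, and the invariant factors of ∂_3 are all 1, so H_2 = 0.
  H_3: rank ker ∂_3 − rank ∂_4 = (1 − 1) − 0 = 0, and there is no ∂_4, so H_3 = 0.

As a check, the Euler characteristic is 9 − 17 + 7 − 1 = -2, which agrees with 1 − 3 + 0 − 0 = -2.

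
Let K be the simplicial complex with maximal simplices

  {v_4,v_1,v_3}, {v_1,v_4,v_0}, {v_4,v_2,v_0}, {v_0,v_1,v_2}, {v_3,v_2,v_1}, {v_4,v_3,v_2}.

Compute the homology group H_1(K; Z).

Take the total order v_0 < v_1 < v_2 < v_3 < v_4 on the vertex set. Then K (dimension 2) consists of the simplices:

  0-simplices (5): [v_0], [v_1], [v_2], [v_3], [v_4]
  1-simplices (9): [v_0,v_1], [v_0,v_2], [v_0,v_4], [v_1,v_2], [v_1,v_3], [v_1,v_4], [v_2,v_3], [v_2,v_4], [v_3,v_4]
  2-simplices (6): [v_0,v_1,v_2], [v_0,v_1,v_4], [v_0,v_2,v_4], [v_1,v_2,v_3], [v_1,v_3,v_4], [v_2,v_3,v_4]

so the chain groups are C_0 ≅ Z^5, C_1 ≅ Z^9, C_2 ≅ Z^6.

The boundary map ∂_1: C_1 → C_0 is given by ∂[p,q] = [q] − [p].
The resulting 5×9 matrix has rank 4, and its Smith normal form has invariant factors (1,1,1,1).

Boundary ∂_2: C_2 → C_1 sends each 2-simplex [p,q,r] to [q,r] − [p,r] + [p,q]. For instance
  ∂[v_0,v_1,v_4] = [v_1,v_4] − [v_0,v_4] + [v_0,v_1],
  ∂[v_2,v_3,v_4] = [v_3,v_4] − [v_2,v_4] + [v_2,v_3].
The 9×6 boundary matrix has rank 5 and Smith normal form diag(1,1,1,1,1).

Computing H_k = (kernel of ∂_k) / (image of ∂_{k+1}):

  H_1: rank ker ∂_1 − rank ∂_2 = (9 − 4) − 5 = 0, and the invariant factors of ∂_2 are all 1, so H_1 = 0.

H_1 ≅ 0.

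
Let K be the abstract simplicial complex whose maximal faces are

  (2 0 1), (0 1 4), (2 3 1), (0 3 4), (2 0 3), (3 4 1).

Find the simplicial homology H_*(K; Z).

K has 5 vertices, 9 edges, 6 triangles.
rank ∂_0 = 0, rank ∂_1 = 4 ⇒ b_0 = 5 − 0 − 4 = 1; all invariant factors of ∂_1 are 1 so no torsion. So H_0 ≅ Z.
rank ∂_1 = 4, rank ∂_2 = 5 ⇒ b_1 = 9 − 4 − 5 = 0; all invariant factors of ∂_2 are 1 so no torsion. So H_1 ≅ 0.
rank ∂_2 = 5, rank ∂_3 = 0 ⇒ b_2 = 6 − 5 − 0 = 1. So H_2 ≅ Z.

H_0 ≅ Z,  H_1 = 0,  H_2 ≅ Z.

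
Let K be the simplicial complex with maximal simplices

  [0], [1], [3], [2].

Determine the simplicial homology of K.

Fix the vertex order 0 < 1 < 2 < 3 and write every simplex with vertices in increasing order. Then dim K = 0 and the simplices of K are:

  0-simplices (4): [0], [1], [2], [3]

so the chain groups are C_0 ≅ Z^4.

Reading off H_k = ker ∂_k / im ∂_{k+1}:

  H_0: rank C_0 − rank ∂_1 = 4 − 0 = 4, and there is no ∂_1, so H_0 = Z^4.

H_0 ≅ Z^4.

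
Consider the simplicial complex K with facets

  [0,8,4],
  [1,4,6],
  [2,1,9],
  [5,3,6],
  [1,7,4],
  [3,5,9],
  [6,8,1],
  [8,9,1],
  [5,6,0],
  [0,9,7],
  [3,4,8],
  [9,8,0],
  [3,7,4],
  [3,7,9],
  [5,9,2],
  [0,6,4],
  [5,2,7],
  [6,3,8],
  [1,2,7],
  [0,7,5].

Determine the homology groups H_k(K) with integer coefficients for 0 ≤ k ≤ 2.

K has 10 vertices, 30 edges, 20 triangles.
rank ∂_0 = 0, rank ∂_1 = 9 ⇒ b_0 = 10 − 0 − 9 = 1; all invariant factors of ∂_1 are 1 so no torsion. So H_0 = Z.
rank ∂_1 = 9, rank ∂_2 = 20 ⇒ b_1 = 30 − 9 − 20 = 1; ∂_2 has invariant factor(s) [2] giving torsion. So H_1 = Z × Z/2.
rank ∂_2 = 20, rank ∂_3 = 0 ⇒ b_2 = 20 − 20 − 0 = 0. So H_2 = 0.

H_0 ≅ Z,  H_1 ≅ Z × Z/2,  H_2 = 0.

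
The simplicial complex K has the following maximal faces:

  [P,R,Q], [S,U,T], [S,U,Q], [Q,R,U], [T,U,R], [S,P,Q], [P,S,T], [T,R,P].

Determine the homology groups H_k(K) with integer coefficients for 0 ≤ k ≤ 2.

H_0 = Z,  H_1 = 0,  H_2 = Z.

Fix the vertex order P < Q < R < S < T < U and write every simplex with vertices in increasing order. Then dim K = 2 and the simplices of K are:

  0-simplices (6): P, Q, R, S, T, U
  1-simplices (12): PQ, PR, PS, PT, QR, QS, QU, RT, RU, ST, SU, TU
  2-simplices (8): PQR, PQS, PRT, PST, QRU, QSU, RTU, STU

so the chain groups are C_0 ≅ Z^6, C_1 ≅ Z^12, C_2 ≅ Z^8.

The boundary map ∂_1: C_1 → C_0 sends each edge [p,q] (with p < q) to q − p. For instance
  ∂PS = S − P.
The 6×12 boundary matrix has rank 5 and Smith normal form diag(1,1,1,1,1).

∂_2: C_2 → C_1 acts by ∂[p,q,r] = [q,r] − [p,r] + [p,q]. For instance
  ∂RTU = TU − RU + RT,
  ∂PST = ST − PT + PS.
As a 12×8 matrix over Z this has rank 7, with invariant factors (1,1,1,1,1,1,1).

Computing H_k = (kernel of ∂_k) / (image of ∂_{k+1}):

  H_0: rank C_0 − rank ∂_1 = 6 − 5 = 1, and the invariant factors of ∂_1 are all 1, so H_0 = Z.
  H_1: rank ker ∂_1 − rank ∂_2 = (12 − 5) − 7 = 0, and the invariant factors of ∂_2 are all 1, so H_1 = 0.
  H_2: rank ker ∂_2 − rank ∂_3 = (8 − 7) − 0 = 1, and there is no ∂_3, so H_2 = Z.

As a check, the Euler characteristic is 6 − 12 + 8 = 2, which agrees with 1 − 0 + 1 = 2.
(K is a triangulation of the 2-sphere S^2.)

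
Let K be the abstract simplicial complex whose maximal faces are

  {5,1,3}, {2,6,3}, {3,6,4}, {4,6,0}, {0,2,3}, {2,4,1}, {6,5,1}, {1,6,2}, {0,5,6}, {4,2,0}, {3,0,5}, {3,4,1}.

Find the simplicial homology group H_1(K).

K has 7 vertices, 18 edges, 12 triangles.
rank ∂_1 = 6, rank ∂_2 = 12 ⇒ b_1 = 18 − 6 − 12 = 0; ∂_2 has invariant factor(s) [2] giving torsion. So H_1 ≅ Z/2.

H_1 = Z/2.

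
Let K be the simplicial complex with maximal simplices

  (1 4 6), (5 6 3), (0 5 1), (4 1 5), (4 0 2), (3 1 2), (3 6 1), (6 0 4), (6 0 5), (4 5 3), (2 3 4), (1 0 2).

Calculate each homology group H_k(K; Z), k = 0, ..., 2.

Take the total order 0 < 1 < 2 < 3 < 4 < 5 < 6 on the vertex set. Then K (dimension 2) consists of the simplices:

  0-simplices (7): [0], [1], [2], [3], [4], [5], [6]
  1-simplices (18): [0,1], [0,2], [0,4], [0,5], [0,6], [1,2], [1,3], [1,4], [1,5], [1,6], [2,3], [2,4], [3,4], [3,5], [3,6], [4,5], [4,6], [5,6]
  2-simplices (12): [0,1,2], [0,1,5], [0,2,4], [0,4,6], [0,5,6], [1,2,3], [1,3,6], [1,4,5], [1,4,6], [2,3,4], [3,4,5], [3,5,6]

so the chain groups are C_0 ≅ Z^7, C_1 ≅ Z^18, C_2 ≅ Z^12.

The boundary map ∂_1: C_1 → C_0 is given by ∂[p,q] = [q] − [p].
The resulting 7×18 matrix has rank 6, and its Smith normal form has invariant factors (1,1,1,1,1,1).

The boundary map ∂_2: C_2 → C_1 acts by ∂[p,q,r] = [q,r] − [p,r] + [p,q]. For instance
  ∂[1,2,3] = [2,3] − [1,3] + [1,2],
  ∂[2,3,4] = [3,4] − [2,4] + [2,3].
As a 18×12 matrix over Z this has rank 12, with invariant factors (1,1,1,1,1,1,1,1,1,1,1,2).

Computing H_k = (kernel of ∂_k) / (image of ∂_{k+1}):

  H_0: rank C_0 − rank ∂_1 = 7 − 6 = 1, and the invariant factors of ∂_1 are all 1, so H_0 ≅ Z.
  H_1: rank ker ∂_1 − rank ∂_2 = (18 − 6) − 12 = 0, and ∂_2 has invariant factor 2 > 1, so H_1 ≅ Z/2.
  H_2: rank ker ∂_2 − rank ∂_3 = (12 − 12) − 0 = 0, and there is no ∂_3, so H_2 ≅ 0.

As a check, the Euler characteristic is 7 − 18 + 12 = 1, which agrees with 1 − 0 + 0 = 1.

H_0 ≅ Z,  H_1 ≅ Z/2,  H_2 = 0.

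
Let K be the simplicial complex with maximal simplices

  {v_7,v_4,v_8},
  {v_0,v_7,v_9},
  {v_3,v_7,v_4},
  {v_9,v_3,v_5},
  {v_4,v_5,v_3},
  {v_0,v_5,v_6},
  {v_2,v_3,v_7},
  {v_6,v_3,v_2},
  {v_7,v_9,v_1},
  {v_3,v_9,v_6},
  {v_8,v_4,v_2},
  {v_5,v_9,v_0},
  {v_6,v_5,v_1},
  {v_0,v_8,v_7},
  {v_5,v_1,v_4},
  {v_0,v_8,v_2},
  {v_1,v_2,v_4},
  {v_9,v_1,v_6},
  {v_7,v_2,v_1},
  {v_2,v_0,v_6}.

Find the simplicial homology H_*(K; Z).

Order the vertices as v_0 < v_1 < v_2 < v_3 < v_4 < v_5 < v_6 < v_7 < v_8 < v_9. Listing each simplex with vertices in this order, K has dimension 2 with simplices:

  0-simplices (10): [v_0], [v_1], [v_2], [v_3], [v_4], [v_5], [v_6], [v_7], [v_8], [v_9]
  1-simplices (30): (30 of them)
  2-simplices (20): (20 of them)

giving chain groups C_0 ≅ Z^10, C_1 ≅ Z^30, C_2 ≅ Z^20.

Boundary ∂_1: C_1 → C_0 is given by ∂[p,q] = [q] − [p].
This gives a 10×30 integer matrix of rank 9; reducing to Smith normal form yields diagonal entries (1,1,1,1,1,1,1,1,1).

The boundary map ∂_2: C_2 → C_1 maps a triangle to the signed sum of its edges. For instance
  ∂[v_0,v_2,v_8] = [v_2,v_8] − [v_0,v_8] + [v_0,v_2],
  ∂[v_0,v_2,v_6] = [v_2,v_6] − [v_0,v_6] + [v_0,v_2].
The 30×20 boundary matrix has rank 20 and Smith normal form diag(1,1,1,1,1,1,1,1,1,1,1,1,1,1,1,1,1,1,1,2).

From H_k ≅ ker(∂_k) / im(∂_{k+1}) we obtain:

  H_0: rank C_0 − rank ∂_1 = 10 − 9 = 1, and the invariant factors of ∂_1 are all 1, so H_0 ≅ Z.
  H_1: rank ker ∂_1 − rank ∂_2 = (30 − 9) − 20 = 1, and ∂_2 has invariant factor 2 > 1, so H_1 ≅ Z ⊕ Z_2.
  H_2: rank ker ∂_2 − rank ∂_3 = (20 − 20) − 0 = 0, and there is no ∂_3, so H_2 ≅ 0.

H_0 = Z,  H_1 = Z ⊕ Z_2,  H_2 = 0.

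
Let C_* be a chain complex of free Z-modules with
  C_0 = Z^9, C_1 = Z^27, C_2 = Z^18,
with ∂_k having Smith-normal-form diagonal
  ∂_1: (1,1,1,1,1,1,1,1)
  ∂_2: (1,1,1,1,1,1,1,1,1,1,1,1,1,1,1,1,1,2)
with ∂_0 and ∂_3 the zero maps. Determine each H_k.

H_0 = Z,  H_1 = Z ⊕ Z/2,  H_2 = 0.

H_0: b_0 = 9 − 0 − 8 = 1; torsion from ∂_1 factors > 1: none. So H_0 = Z.
H_1: b_1 = 27 − 8 − 18 = 1; torsion from ∂_2 factors > 1: [2]. So H_1 = Z ⊕ Z/2.
H_2: b_2 = 18 − 18 − 0 = 0; torsion from ∂_3 factors > 1: none. So H_2 = 0.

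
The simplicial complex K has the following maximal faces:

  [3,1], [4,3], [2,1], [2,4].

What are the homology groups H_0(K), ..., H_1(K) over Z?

H_0 = Z,  H_1 = Z.

We work with the vertex ordering 1 < 2 < 3 < 4. The simplices of K, each written with vertices in increasing order, are:

  0-simplices (4): [1], [2], [3], [4]
  1-simplices (4): [1,2], [1,3], [2,4], [3,4]

so the chain groups are C_0 ≅ Z^4, C_1 ≅ Z^4.

Boundary ∂_1: C_1 → C_0 maps an edge to its endpoints' difference, ∂[p,q] = q − p. For instance
  ∂[1,2] = [2] − [1].
This gives a 4×4 integer matrix of rank 3; reducing to Smith normal form yields diagonal entries (1,1,1).

From H_k ≅ ker(∂_k) / im(∂_{k+1}) we obtain:

  H_0: rank C_0 − rank ∂_1 = 4 − 3 = 1, and the invariant factors of ∂_1 are all 1, so H_0 ≅ Z.
  H_1: rank ker ∂_1 − rank ∂_2 = (4 − 3) − 0 = 1, and there is no ∂_2, so H_1 ≅ Z.

As a check, the Euler characteristic is 4 − 4 = 0, which agrees with 1 − 1 = 0.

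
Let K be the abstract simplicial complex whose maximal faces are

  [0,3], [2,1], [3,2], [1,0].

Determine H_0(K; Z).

Take the total order 0 < 1 < 2 < 3 on the vertex set. Then K (dimension 1) consists of the simplices:

  0-simplices (4): [0], [1], [2], [3]
  1-simplices (4): [0,1], [0,3], [1,2], [2,3]

so the chain groups are C_0 ≅ Z^4, C_1 ≅ Z^4.

Boundary ∂_1: C_1 → C_0 is given by ∂[p,q] = [q] − [p].
This gives a 4×4 integer matrix of rank 3; reducing to Smith normal form yields diagonal entries (1,1,1).

Now H_k = ker ∂_k / im ∂_{k+1}, so:

  H_0: rank C_0 − rank ∂_1 = 4 − 3 = 1, and the invariant factors of ∂_1 are all 1, so H_0 = Z.

(K is a triangulation of the circle S^1.)

H_0 ≅ Z.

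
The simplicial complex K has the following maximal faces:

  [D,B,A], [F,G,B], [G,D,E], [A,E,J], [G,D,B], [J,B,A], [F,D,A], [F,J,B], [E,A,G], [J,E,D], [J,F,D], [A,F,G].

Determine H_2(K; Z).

H_2 = 0.

Take the total order A < B < D < E < F < G < J on the vertex set. Then K (dimension 2) consists of the simplices:

  0-simplices (7): A, B, D, E, F, G, J
  1-simplices (18): AB, AD, AE, AF, AG, AJ, BD, BF, BG, BJ, DE, DF, DG, DJ, EG, EJ, FG, FJ
  2-simplices (12): ABD, ABJ, ADF, AEG, AEJ, AFG, BDG, BFG, BFJ, DEG, DEJ, DFJ

Hence C_0 ≅ Z^7, C_1 ≅ Z^18, C_2 ≅ Z^12.

Boundary ∂_1: C_1 → C_0 sends each edge [p,q] (with p < q) to q − p. For instance
  ∂AB = B − A.
As a 7×18 matrix over Z this has rank 6, with invariant factors (1,1,1,1,1,1).

The boundary map ∂_2: C_2 → C_1 sends each 2-simplex [p,q,r] to [q,r] − [p,r] + [p,q]. For instance
  ∂DFJ = FJ − DJ + DF,
  ∂ADF = DF − AF + AD.
This gives a 18×12 integer matrix of rank 12; reducing to Smith normal form yields diagonal entries (1,1,1,1,1,1,1,1,1,1,1,2).

Reading off H_k = ker ∂_k / im ∂_{k+1}:

  H_2: rank ker ∂_2 − rank ∂_3 = (12 − 12) − 0 = 0, and there is no ∂_3, so H_2 = 0.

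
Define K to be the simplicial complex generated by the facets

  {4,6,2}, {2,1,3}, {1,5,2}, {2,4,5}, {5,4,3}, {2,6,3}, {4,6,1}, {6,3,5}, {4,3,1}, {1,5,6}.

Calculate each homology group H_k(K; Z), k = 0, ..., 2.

H_0 = Z,  H_1 = Z/2,  H_2 = 0.

Fix the vertex order 1 < 2 < 3 < 4 < 5 < 6 and write every simplex with vertices in increasing order. Then dim K = 2 and the simplices of K are:

  0-simplices (6): [1], [2], [3], [4], [5], [6]
  1-simplices (15): [1,2], [1,3], [1,4], [1,5], [1,6], [2,3], [2,4], [2,5], [2,6], [3,4], [3,5], [3,6], [4,5], [4,6], [5,6]
  2-simplices (10): [1,2,3], [1,2,5], [1,3,4], [1,4,6], [1,5,6], [2,3,6], [2,4,5], [2,4,6], [3,4,5], [3,5,6]

giving chain groups C_0 ≅ Z^6, C_1 ≅ Z^15, C_2 ≅ Z^10.

The boundary map ∂_1: C_1 → C_0 is given by ∂[p,q] = [q] − [p]. For instance
  ∂[4,5] = [5] − [4].
This gives a 6×15 integer matrix of rank 5; reducing to Smith normal form yields diagonal entries (1,1,1,1,1).

The boundary map ∂_2: C_2 → C_1 maps a triangle to the signed sum of its edges. For instance
  ∂[2,3,6] = [3,6] − [2,6] + [2,3],
  ∂[2,4,5] = [4,5] − [2,5] + [2,4].
This gives a 15×10 integer matrix of rank 10; reducing to Smith normal form yields diagonal entries (1,1,1,1,1,1,1,1,1,2).

Reading off H_k = ker ∂_k / im ∂_{k+1}:

  H_0: rank C_0 − rank ∂_1 = 6 − 5 = 1, and the invariant factors of ∂_1 are all 1, so H_0 = Z.
  H_1: rank ker ∂_1 − rank ∂_2 = (15 − 5) − 10 = 0, and ∂_2 has invariant factor 2 > 1, so H_1 = Z/2.
  H_2: rank ker ∂_2 − rank ∂_3 = (10 − 10) − 0 = 0, and there is no ∂_3, so H_2 = 0.

As a check, the Euler characteristic is 6 − 15 + 10 = 1, which agrees with 1 − 0 + 0 = 1.
(K is a triangulation of the real projective plane RP^2.)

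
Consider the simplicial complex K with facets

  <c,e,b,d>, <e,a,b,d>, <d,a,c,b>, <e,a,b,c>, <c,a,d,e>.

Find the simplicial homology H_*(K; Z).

Fix the vertex order a < b < c < d < e and write every simplex with vertices in increasing order. Then dim K = 3 and the simplices of K are:

  0-simplices (5): a, b, c, d, e
  1-simplices (10): ab, ac, ad, ae, bc, bd, be, cd, ce, de
  2-simplices (10): abc, abd, abe, acd, ace, ade, bcd, bce, bde, cde
  3-simplices (5): abcd, abce, abde, acde, bcde

so the chain groups are C_0 ≅ Z^5, C_1 ≅ Z^10, C_2 ≅ Z^10, C_3 ≅ Z^5.

Boundary ∂_1: C_1 → C_0 is given by ∂[p,q] = [q] − [p]. For instance
  ∂bc = c − b.
The 5×10 boundary matrix has rank 4 and Smith normal form diag(1,1,1,1).

The boundary map ∂_2: C_2 → C_1 maps a triangle to the signed sum of its edges. For instance
  ∂abd = bd − ad + ab,
  ∂bce = ce − be + bc.
The resulting 10×10 matrix has rank 6, and its Smith normal form has invariant factors (1,1,1,1,1,1).

Boundary ∂_3: C_3 → C_2 sends each 3-simplex σ to the alternating sum Σ_i (−1)^i (σ with its i-th vertex removed). For instance
  ∂bcde = cde − bde + bce − bcd,
  ∂abce = bce − ace + abe − abc.
This gives a 10×5 integer matrix of rank 4; reducing to Smith normal form yields diagonal entries (1,1,1,1).

Computing H_k = (kernel of ∂_k) / (image of ∂_{k+1}):

  H_0: rank C_0 − rank ∂_1 = 5 − 4 = 1, and the invariant factors of ∂_1 are all 1, so H_0 ≅ Z.
  H_1: rank ker ∂_1 − rank ∂_2 = (10 − 4) − 6 = 0, and the invariant factors of ∂_2 are all 1, so H_1 ≅ 0.
  H_2: rank ker ∂_2 − rank ∂_3 = (10 − 6) − 4 = 0, and the invariant factors of ∂_3 are all 1, so H_2 ≅ 0.
  H_3: rank ker ∂_3 − rank ∂_4 = (5 − 4) − 0 = 1, and there is no ∂_4, so H_3 ≅ Z.

H_0 = Z,  H_1 = 0,  H_2 = 0,  H_3 = Z.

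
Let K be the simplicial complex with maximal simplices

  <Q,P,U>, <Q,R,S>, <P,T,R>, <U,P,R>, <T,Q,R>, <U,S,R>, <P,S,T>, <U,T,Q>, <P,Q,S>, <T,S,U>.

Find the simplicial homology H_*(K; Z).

H_0 ≅ Z,  H_1 ≅ Z/2Z,  H_2 = 0.

Take the total order P < Q < R < S < T < U on the vertex set. Then K (dimension 2) consists of the simplices:

  0-simplices (6): P, Q, R, S, T, U
  1-simplices (15): PQ, PR, PS, PT, PU, QR, QS, QT, QU, RS, RT, RU, ST, SU, TU
  2-simplices (10): PQS, PQU, PRT, PRU, PST, QRS, QRT, QTU, RSU, STU

Hence C_0 ≅ Z^6, C_1 ≅ Z^15, C_2 ≅ Z^10.

Boundary ∂_1: C_1 → C_0 is given by ∂[p,q] = [q] − [p]. For instance
  ∂SU = U − S.
The resulting 6×15 matrix has rank 5, and its Smith normal form has invariant factors (1,1,1,1,1).

Boundary ∂_2: C_2 → C_1 acts by ∂[p,q,r] = [q,r] − [p,r] + [p,q]. For instance
  ∂RSU = SU − RU + RS,
  ∂PST = ST − PT + PS.
The resulting 15×10 matrix has rank 10, and its Smith normal form has invariant factors (1,1,1,1,1,1,1,1,1,2).

Computing H_k = (kernel of ∂_k) / (image of ∂_{k+1}):

  H_0: rank C_0 − rank ∂_1 = 6 − 5 = 1, and the invariant factors of ∂_1 are all 1, so H_0 = Z.
  H_1: rank ker ∂_1 − rank ∂_2 = (15 − 5) − 10 = 0, and ∂_2 has invariant factor 2 > 1, so H_1 = Z/2Z.
  H_2: rank ker ∂_2 − rank ∂_3 = (10 − 10) − 0 = 0, and there is no ∂_3, so H_2 = 0.

As a check, the Euler characteristic is 6 − 15 + 10 = 1, which agrees with 1 − 0 + 0 = 1.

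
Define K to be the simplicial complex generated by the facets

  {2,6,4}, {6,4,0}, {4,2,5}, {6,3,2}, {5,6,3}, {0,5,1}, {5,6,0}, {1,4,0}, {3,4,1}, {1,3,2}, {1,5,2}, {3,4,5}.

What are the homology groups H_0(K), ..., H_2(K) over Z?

We work with the vertex ordering 0 < 1 < 2 < 3 < 4 < 5 < 6. The simplices of K, each written with vertices in increasing order, are:

  0-simplices (7): [0], [1], [2], [3], [4], [5], [6]
  1-simplices (18): [0,1], [0,4], [0,5], [0,6], [1,2], [1,3], [1,4], [1,5], [2,3], [2,4], [2,5], [2,6], [3,4], [3,5], [3,6], [4,5], [4,6], [5,6]
  2-simplices (12): [0,1,4], [0,1,5], [0,4,6], [0,5,6], [1,2,3], [1,2,5], [1,3,4], [2,3,6], [2,4,5], [2,4,6], [3,4,5], [3,5,6]

Hence C_0 ≅ Z^7, C_1 ≅ Z^18, C_2 ≅ Z^12.

The boundary map ∂_1: C_1 → C_0 maps an edge to its endpoints' difference, ∂[p,q] = q − p.
The resulting 7×18 matrix has rank 6, and its Smith normal form has invariant factors (1,1,1,1,1,1).

Boundary ∂_2: C_2 → C_1 sends each 2-simplex [p,q,r] to [q,r] − [p,r] + [p,q]. For instance
  ∂[2,4,6] = [4,6] − [2,6] + [2,4],
  ∂[0,1,5] = [1,5] − [0,5] + [0,1].
As a 18×12 matrix over Z this has rank 12, with invariant factors (1,1,1,1,1,1,1,1,1,1,1,2).

Reading off H_k = ker ∂_k / im ∂_{k+1}:

  H_0: rank C_0 − rank ∂_1 = 7 − 6 = 1, and the invariant factors of ∂_1 are all 1, so H_0 = Z.
  H_1: rank ker ∂_1 − rank ∂_2 = (18 − 6) − 12 = 0, and ∂_2 has invariant factor 2 > 1, so H_1 = Z/2.
  H_2: rank ker ∂_2 − rank ∂_3 = (12 − 12) − 0 = 0, and there is no ∂_3, so H_2 = 0.

As a check, the Euler characteristic is 7 − 18 + 12 = 1, which agrees with 1 − 0 + 0 = 1.

H_0 ≅ Z,  H_1 ≅ Z/2,  H_2 = 0.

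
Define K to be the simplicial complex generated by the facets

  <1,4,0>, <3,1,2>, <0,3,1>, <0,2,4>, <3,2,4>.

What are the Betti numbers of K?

Fix the vertex order 0 < 1 < 2 < 3 < 4 and write every simplex with vertices in increasing order. Then dim K = 2 and the simplices of K are:

  0-simplices (5): [0], [1], [2], [3], [4]
  1-simplices (10): [0,1], [0,2], [0,3], [0,4], [1,2], [1,3], [1,4], [2,3], [2,4], [3,4]
  2-simplices (5): [0,1,3], [0,1,4], [0,2,4], [1,2,3], [2,3,4]

Hence C_0 ≅ Z^5, C_1 ≅ Z^10, C_2 ≅ Z^5.

∂_1: C_1 → C_0 maps an edge to its endpoints' difference, ∂[p,q] = q − p. For instance
  ∂[0,4] = [4] − [0].
As a 5×10 matrix over Z this has rank 4, with invariant factors (1,1,1,1).

Boundary ∂_2: C_2 → C_1 acts by ∂[p,q,r] = [q,r] − [p,r] + [p,q]. For instance
  ∂[0,1,4] = [1,4] − [0,4] + [0,1],
  ∂[2,3,4] = [3,4] − [2,4] + [2,3].
This gives a 10×5 integer matrix of rank 5; reducing to Smith normal form yields diagonal entries (1,1,1,1,1).

Computing H_k = (kernel of ∂_k) / (image of ∂_{k+1}):

  H_0: rank C_0 − rank ∂_1 = 5 − 4 = 1, and the invariant factors of ∂_1 are all 1, so H_0 = Z.
  H_1: rank ker ∂_1 − rank ∂_2 = (10 − 4) − 5 = 1, and the invariant factors of ∂_2 are all 1, so H_1 = Z.
  H_2: rank ker ∂_2 − rank ∂_3 = (5 − 5) − 0 = 0, and there is no ∂_3, so H_2 = 0.

(K is a triangulation of the Möbius band.)

Hence the Betti numbers are b_0 = 1, b_1 = 1, b_2 = 0.

b_0 = 1, b_1 = 1, b_2 = 0.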